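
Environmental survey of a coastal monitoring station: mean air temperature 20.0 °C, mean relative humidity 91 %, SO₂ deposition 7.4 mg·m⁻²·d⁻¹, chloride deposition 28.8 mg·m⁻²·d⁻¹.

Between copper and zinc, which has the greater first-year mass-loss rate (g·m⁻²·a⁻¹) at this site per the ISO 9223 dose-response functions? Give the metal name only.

copper: temperature factor f = -0.080·(10.0) = -0.8000
  sulphur-dioxide contribution → 0.8601 μm/a
  chloride contribution → 1.791 μm/a
  ⇒ r_corr(copper) = 2.651 μm/a
  mass loss = 2.651 μm/a × 8.96 g/cm³ = 23.75 g·m⁻²·a⁻¹
zinc: T>10 °C ⇒ hinge -0.071·(20.0−10) = -0.7100
  sulphur-dioxide contribution → 1.006 μm/a
  chloride contribution → 1.347 μm/a
  ⇒ r_corr(zinc) = 2.353 μm/a
  mass loss = 2.353 μm/a × 7.14 g/cm³ = 16.8 g·m⁻²·a⁻¹
Ordering by g·m⁻²·a⁻¹: copper (23.8) > zinc (16.8)

copper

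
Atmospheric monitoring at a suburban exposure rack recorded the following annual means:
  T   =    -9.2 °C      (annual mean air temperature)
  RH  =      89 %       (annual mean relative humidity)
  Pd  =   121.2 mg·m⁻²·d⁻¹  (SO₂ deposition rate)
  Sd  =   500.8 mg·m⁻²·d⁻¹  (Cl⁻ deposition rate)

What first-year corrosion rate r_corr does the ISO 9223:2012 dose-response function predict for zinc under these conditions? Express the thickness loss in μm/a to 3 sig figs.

r_corr = 3.64 μm/a

zinc: T≤10 °C ⇒ hinge +0.038·(-9.2−10) = -0.7296
  sulphur-dioxide contribution → 3.079 μm/a
  chloride contribution → 0.5642 μm/a
  ⇒ r_corr(zinc) = 3.644 μm/a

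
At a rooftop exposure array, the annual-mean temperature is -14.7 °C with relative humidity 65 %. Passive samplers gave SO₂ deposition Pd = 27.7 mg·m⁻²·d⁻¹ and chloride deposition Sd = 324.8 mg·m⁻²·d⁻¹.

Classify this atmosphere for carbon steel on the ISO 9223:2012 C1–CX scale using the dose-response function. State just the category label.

C2

carbon steel: f(T) = +0.150·(T−10) [T≤10 °C] = -3.7050
  sulphur-dioxide contribution → 0.8986 μm/a
  chloride contribution → 17.46 μm/a
  total first-year rate 18.36 μm/a
18.4 μm/a falls in (1.3, 25] for carbon steel → category C2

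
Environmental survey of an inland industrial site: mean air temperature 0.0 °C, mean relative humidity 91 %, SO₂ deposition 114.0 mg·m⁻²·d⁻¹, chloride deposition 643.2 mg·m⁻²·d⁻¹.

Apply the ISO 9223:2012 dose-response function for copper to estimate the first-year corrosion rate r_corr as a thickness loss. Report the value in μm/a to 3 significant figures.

r_corr = 2.66 μm/a

copper: T≤10 °C ⇒ hinge +0.126·(0.0−10) = -1.2600
  sulphur-dioxide contribution → 1.106 μm/a
  chloride contribution → 1.555 μm/a
  total first-year rate 2.661 μm/a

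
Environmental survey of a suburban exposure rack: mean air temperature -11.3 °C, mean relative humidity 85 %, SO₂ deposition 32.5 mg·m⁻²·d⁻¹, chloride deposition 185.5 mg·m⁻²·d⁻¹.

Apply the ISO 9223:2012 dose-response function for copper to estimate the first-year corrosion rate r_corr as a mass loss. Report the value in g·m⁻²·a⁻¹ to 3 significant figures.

copper: temperature factor f = +0.126·(-21.3) = -2.6838
  SO₂ term: 0.0053·32.5^0.26·exp(0.059·85-2.6838) = 0.1348
  Sd branch = 0.01025·Sd^0.27·e^(0.036·RH+0.049·T) = 0.5148 μm/a
  r_corr = 0.1348 + 0.5148 = 0.6496 μm/a
Convert to mass loss: 0.6496 μm/a × 8.96 g/cm³ = 5.821 g·m⁻²·a⁻¹

r_corr = 5.82 g·m⁻²·a⁻¹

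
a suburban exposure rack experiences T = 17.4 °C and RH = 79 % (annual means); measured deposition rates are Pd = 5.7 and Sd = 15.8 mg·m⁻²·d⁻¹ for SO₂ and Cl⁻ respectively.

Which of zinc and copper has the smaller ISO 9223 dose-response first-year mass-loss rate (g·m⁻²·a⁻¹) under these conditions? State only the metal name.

zinc: T>10 °C ⇒ hinge -0.071·(17.4−10) = -0.5254
  SO₂ term: 0.0129·5.7^0.44·exp(0.046·79-0.5254) = 0.6212
  Cl⁻ term: 0.0175·15.8^0.57·exp(0.008·79+0.085·17.4) = 0.6967
  r_corr = 0.6212 + 0.6967 = 1.318 μm/a
  mass loss = 1.318 μm/a × 7.14 g/cm³ = 9.41 g·m⁻²·a⁻¹
copper: temperature factor f = -0.080·(7.4) = -0.5920
  SO₂ term: 0.0053·5.7^0.26·exp(0.059·79-0.5920) = 0.4875
  Sd branch = 0.01025·Sd^0.27·e^(0.036·RH+0.049·T) = 0.8705 μm/a
  sum: 0.4875 + 0.8705 → r_corr = 1.358 μm/a
  mass loss = 1.358 μm/a × 8.96 g/cm³ = 12.17 g·m⁻²·a⁻¹
Ordering by g·m⁻²·a⁻¹: copper (12.2) > zinc (9.41)

zinc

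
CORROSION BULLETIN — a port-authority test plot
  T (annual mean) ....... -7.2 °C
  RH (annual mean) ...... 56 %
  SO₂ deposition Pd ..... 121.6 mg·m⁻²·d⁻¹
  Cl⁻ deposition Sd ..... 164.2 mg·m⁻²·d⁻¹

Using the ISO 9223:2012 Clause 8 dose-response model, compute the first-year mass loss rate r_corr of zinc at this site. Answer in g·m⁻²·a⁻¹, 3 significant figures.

zinc: T≤10 °C ⇒ hinge +0.038·(-7.2−10) = -0.6536
  sulphur-dioxide contribution → 0.7292 μm/a
  chloride contribution → 0.272 μm/a
  ⇒ r_corr(zinc) = 1.001 μm/a
Convert to mass loss: 1.001 μm/a × 7.14 g/cm³ = 7.149 g·m⁻²·a⁻¹

r_corr = 7.15 g·m⁻²·a⁻¹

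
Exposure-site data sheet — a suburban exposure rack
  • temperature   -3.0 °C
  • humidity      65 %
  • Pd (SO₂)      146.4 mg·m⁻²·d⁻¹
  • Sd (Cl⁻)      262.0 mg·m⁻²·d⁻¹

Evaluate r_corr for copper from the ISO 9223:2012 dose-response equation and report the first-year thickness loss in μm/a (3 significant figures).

r_corr = 0.587 μm/a

copper: temperature factor f = +0.126·(-13.0) = -1.6380
  sulphur-dioxide contribution → 0.1744 μm/a
  chloride contribution → 0.4131 μm/a
  ⇒ r_corr(copper) = 0.5875 μm/a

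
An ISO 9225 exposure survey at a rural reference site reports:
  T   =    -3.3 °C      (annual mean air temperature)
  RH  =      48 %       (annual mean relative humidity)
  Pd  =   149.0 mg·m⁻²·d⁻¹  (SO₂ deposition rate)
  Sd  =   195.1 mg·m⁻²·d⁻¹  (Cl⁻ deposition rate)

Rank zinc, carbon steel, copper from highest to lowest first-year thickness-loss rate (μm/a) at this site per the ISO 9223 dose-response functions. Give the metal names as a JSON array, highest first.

["carbon steel", "zinc", "copper"]

zinc: temperature factor f = +0.038·(-13.3) = -0.5054
  sulphur-dioxide contribution → 0.6401 μm/a
  chloride contribution → 0.3921 μm/a
  ⇒ r_corr(zinc) = 1.032 μm/a
carbon steel: f(T) = +0.150·(T−10) [T≤10 °C] = -1.9950
  sulphur-dioxide contribution → 8.483 μm/a
  chloride contribution → 11.46 μm/a
  total first-year rate 19.94 μm/a
copper: T≤10 °C ⇒ hinge +0.126·(-3.3−10) = -1.6758
  sulphur-dioxide contribution → 0.06186 μm/a
  chloride contribution → 0.2039 μm/a
  ⇒ r_corr(copper) = 0.2657 μm/a
Ordering by μm/a: carbon steel (19.9) > zinc (1.03) > copper (0.266)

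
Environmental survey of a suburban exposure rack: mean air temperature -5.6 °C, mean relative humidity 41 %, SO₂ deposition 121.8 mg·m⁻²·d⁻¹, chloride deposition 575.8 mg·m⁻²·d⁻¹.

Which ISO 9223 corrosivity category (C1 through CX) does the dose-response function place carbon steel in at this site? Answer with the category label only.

C2

carbon steel: f(T) = +0.150·(T−10) [T≤10 °C] = -2.3400
  Pd branch = 1.77·Pd^0.52·e^(0.02·RH+f) = 4.703 μm/a
  Cl⁻ term: 0.102·575.8^0.62·exp(0.033·41+0.04·-5.6) = 16.23
  sum: 4.703 + 16.23 → r_corr = 20.93 μm/a
ISO 9223 Table 2 (carbon steel): 1.3 < 20.9 ≤ 25 μm/a ⇒ C2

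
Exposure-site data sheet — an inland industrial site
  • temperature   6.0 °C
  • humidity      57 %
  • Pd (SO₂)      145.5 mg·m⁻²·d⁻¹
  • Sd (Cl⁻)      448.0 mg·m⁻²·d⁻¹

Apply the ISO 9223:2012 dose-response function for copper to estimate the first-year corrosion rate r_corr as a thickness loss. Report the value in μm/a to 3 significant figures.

copper: T≤10 °C ⇒ hinge +0.126·(6.0−10) = -0.5040
  SO₂ term: 0.0053·145.5^0.26·exp(0.059·57-0.5040) = 0.3375
  Cl⁻ term: 0.01025·448.0^0.27·exp(0.036·57+0.049·6.0) = 0.5564
  sum: 0.3375 + 0.5564 → r_corr = 0.8939 μm/a

r_corr = 0.894 μm/a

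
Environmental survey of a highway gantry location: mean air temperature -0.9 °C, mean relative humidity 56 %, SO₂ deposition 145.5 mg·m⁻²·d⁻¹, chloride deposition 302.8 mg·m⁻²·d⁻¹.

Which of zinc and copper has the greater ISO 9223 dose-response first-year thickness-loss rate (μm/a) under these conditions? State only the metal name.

zinc

zinc: temperature factor f = +0.038·(-10.9) = -0.4142
  SO₂ term: 0.0129·145.5^0.44·exp(0.046·56-0.4142) = 1.003
  Cl⁻ term: 0.0175·302.8^0.57·exp(0.008·56+0.085·-0.9) = 0.6586
  r_corr = 1.003 + 0.6586 = 1.661 μm/a
copper: f(T) = +0.126·(T−10) [T≤10 °C] = -1.3734
  Pd branch = 0.0053·Pd^0.26·e^(0.059·RH+f) = 0.1334 μm/a
  Sd branch = 0.01025·Sd^0.27·e^(0.036·RH+0.049·T) = 0.3444 μm/a
  r_corr = 0.1334 + 0.3444 = 0.4777 μm/a
Ordering by μm/a: zinc (1.66) > copper (0.478)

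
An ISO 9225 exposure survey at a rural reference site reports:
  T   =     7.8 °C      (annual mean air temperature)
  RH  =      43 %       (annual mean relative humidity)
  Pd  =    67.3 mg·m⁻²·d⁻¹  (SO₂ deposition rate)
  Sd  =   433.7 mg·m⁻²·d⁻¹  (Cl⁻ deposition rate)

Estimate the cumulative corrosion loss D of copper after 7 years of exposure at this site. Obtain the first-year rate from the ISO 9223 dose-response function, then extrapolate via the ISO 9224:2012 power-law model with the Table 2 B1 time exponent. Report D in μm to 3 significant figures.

D(7) = 1.89 μm

copper: temperature factor f = +0.126·(-2.2) = -0.2772
  SO₂ term: 0.0053·67.3^0.26·exp(0.059·43-0.2772) = 0.1517
  Cl⁻ term: 0.01025·433.7^0.27·exp(0.036·43+0.049·7.8) = 0.3639
  sum: 0.1517 + 0.3639 → r_corr = 0.5156 μm/a
Power-law: D(7) = r_corr · 7^0.667
  D(7) = 0.5156 × 7^0.667 = 0.5156 × 3.662 = 1.888 μm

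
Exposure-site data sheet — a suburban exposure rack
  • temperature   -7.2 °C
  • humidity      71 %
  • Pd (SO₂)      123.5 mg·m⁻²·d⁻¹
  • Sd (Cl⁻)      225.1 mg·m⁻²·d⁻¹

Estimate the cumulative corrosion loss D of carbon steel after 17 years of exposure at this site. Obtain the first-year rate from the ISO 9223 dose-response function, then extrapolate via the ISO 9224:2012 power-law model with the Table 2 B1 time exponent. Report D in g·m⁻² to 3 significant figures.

D(17) = 1.03e+03 g·m⁻²

carbon steel: temperature factor f = +0.150·(-17.2) = -2.5800
  sulphur-dioxide contribution → 6.79 μm/a
  chloride contribution → 22.88 μm/a
  ⇒ r_corr(carbon steel) = 29.67 μm/a
Long-term exponent b (ISO 9224 Table 2, B1) = 0.523
  D(17) = 29.67 × 17^0.523 = 29.67 × 4.401 = 130.6 μm
  Mass loss = 130.6 μm × 7.85 g/cm³ = 1025 g·m⁻²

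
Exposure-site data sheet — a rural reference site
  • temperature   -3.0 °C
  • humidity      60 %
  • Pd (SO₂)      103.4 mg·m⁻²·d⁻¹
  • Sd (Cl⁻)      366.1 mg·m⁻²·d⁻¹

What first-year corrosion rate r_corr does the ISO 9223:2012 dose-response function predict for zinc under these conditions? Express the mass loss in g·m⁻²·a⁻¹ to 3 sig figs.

zinc: T≤10 °C ⇒ hinge +0.038·(-3.0−10) = -0.4940
  sulphur-dioxide contribution → 0.9574 μm/a
  chloride contribution → 0.6339 μm/a
  total first-year rate 1.591 μm/a
Convert to mass loss: 1.591 μm/a × 7.14 g/cm³ = 11.36 g·m⁻²·a⁻¹

r_corr = 11.4 g·m⁻²·a⁻¹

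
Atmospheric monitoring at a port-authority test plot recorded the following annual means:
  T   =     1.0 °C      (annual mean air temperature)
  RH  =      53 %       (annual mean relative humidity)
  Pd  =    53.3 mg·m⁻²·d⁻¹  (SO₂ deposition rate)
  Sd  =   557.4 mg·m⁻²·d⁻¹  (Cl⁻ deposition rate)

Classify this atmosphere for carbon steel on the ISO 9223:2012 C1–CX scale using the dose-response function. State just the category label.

C3

carbon steel: T≤10 °C ⇒ hinge +0.150·(1.0−10) = -1.3500
  SO₂ term: 1.77·53.3^0.52·exp(0.02·53-1.3500) = 10.47
  Sd branch = 0.102·Sd^0.62·e^(0.033·RH+0.04·T) = 30.77 μm/a
  r_corr = 10.47 + 30.77 = 41.24 μm/a
ISO 9223 Table 2 (carbon steel): 25 < 41.2 ≤ 50 μm/a ⇒ C3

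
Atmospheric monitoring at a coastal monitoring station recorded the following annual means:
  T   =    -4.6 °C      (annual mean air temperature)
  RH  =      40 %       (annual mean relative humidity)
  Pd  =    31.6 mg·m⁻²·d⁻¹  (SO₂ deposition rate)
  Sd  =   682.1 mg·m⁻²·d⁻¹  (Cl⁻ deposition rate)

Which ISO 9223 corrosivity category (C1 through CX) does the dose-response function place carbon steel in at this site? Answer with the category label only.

C2

carbon steel: f(T) = +0.150·(T−10) [T≤10 °C] = -2.1900
  SO₂ term: 1.77·31.6^0.52·exp(0.02·40-2.1900) = 2.655
  Sd branch = 0.102·Sd^0.62·e^(0.033·RH+0.04·T) = 18.15 μm/a
  r_corr = 2.655 + 18.15 = 20.81 μm/a
20.8 μm/a falls in (1.3, 25] for carbon steel → category C2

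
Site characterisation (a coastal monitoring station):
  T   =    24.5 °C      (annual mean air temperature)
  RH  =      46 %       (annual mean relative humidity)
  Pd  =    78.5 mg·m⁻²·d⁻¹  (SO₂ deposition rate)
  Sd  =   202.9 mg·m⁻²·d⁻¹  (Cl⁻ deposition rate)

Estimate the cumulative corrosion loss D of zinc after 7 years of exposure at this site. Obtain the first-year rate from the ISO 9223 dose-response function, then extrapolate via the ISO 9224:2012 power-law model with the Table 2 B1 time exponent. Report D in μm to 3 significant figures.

D(7) = 21.7 μm

zinc: f(T) = -0.071·(T−10) [T>10 °C] = -1.0295
  Pd branch = 0.0129·Pd^0.44·e^(0.046·RH+f) = 0.2607 μm/a
  Sd branch = 0.0175·Sd^0.57·e^(0.008·RH+0.085·T) = 4.192 μm/a
  sum: 0.2607 + 4.192 → r_corr = 4.453 μm/a
Power-law: D(7) = r_corr · 7^0.813
  D(7) = 4.453 × 7^0.813 = 4.453 × 4.865 = 21.66 μm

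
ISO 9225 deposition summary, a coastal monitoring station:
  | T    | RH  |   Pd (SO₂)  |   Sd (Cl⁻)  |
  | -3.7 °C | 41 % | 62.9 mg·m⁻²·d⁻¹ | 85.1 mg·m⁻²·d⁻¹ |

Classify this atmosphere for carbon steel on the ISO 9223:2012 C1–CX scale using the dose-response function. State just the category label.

C2

carbon steel: temperature factor f = +0.150·(-13.7) = -2.0550
  Pd branch = 1.77·Pd^0.52·e^(0.02·RH+f) = 4.435 μm/a
  Sd branch = 0.102·Sd^0.62·e^(0.033·RH+0.04·T) = 5.352 μm/a
  sum: 4.435 + 5.352 → r_corr = 9.787 μm/a
ISO 9223 Table 2 (carbon steel): 1.3 < 9.79 ≤ 25 μm/a ⇒ C2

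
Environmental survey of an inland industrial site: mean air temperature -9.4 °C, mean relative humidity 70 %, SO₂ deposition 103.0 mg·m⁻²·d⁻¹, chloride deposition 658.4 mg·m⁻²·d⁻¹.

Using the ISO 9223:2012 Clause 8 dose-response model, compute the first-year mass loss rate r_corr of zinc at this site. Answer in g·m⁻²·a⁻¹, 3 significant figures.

r_corr = 12.5 g·m⁻²·a⁻¹

zinc: temperature factor f = +0.038·(-19.4) = -0.7372
  SO₂ term: 0.0129·103.0^0.44·exp(0.046·70-0.7372) = 1.187
  Cl⁻ term: 0.0175·658.4^0.57·exp(0.008·70+0.085·-9.4) = 0.5569
  r_corr = 1.187 + 0.5569 = 1.744 μm/a
Convert to mass loss: 1.744 μm/a × 7.14 g/cm³ = 12.45 g·m⁻²·a⁻¹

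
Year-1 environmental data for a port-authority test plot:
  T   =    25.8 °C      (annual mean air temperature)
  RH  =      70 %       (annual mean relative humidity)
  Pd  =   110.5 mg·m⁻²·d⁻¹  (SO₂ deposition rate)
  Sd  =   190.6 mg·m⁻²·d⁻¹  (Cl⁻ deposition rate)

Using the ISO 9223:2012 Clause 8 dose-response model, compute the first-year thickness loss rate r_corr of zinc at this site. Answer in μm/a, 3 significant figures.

r_corr = 6.31 μm/a

zinc: f(T) = -0.071·(T−10) [T>10 °C] = -1.1218
  sulphur-dioxide contribution → 0.8335 μm/a
  chloride contribution → 5.474 μm/a
  ⇒ r_corr(zinc) = 6.308 μm/a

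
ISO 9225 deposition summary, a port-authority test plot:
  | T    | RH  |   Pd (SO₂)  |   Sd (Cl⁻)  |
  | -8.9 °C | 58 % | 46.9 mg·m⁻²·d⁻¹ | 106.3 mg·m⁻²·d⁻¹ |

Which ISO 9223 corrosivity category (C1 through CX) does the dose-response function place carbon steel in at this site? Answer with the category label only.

C2

carbon steel: f(T) = +0.150·(T−10) [T≤10 °C] = -2.8350
  SO₂ term: 1.77·46.9^0.52·exp(0.02·58-2.8350) = 2.452
  Cl⁻ term: 0.102·106.3^0.62·exp(0.033·58+0.04·-8.9) = 8.743
  sum: 2.452 + 8.743 → r_corr = 11.2 μm/a
Category bounds: 1.3…25 μm/a bracket r_corr ⇒ C2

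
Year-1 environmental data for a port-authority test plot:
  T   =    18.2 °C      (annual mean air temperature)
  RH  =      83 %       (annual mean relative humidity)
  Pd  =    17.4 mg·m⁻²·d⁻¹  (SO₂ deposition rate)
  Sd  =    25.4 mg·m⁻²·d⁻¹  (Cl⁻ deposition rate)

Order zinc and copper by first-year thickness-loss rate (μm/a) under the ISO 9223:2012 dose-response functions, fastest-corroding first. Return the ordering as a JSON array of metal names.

zinc: T>10 °C ⇒ hinge -0.071·(18.2−10) = -0.5822
  sulphur-dioxide contribution → 1.153 μm/a
  chloride contribution → 1.009 μm/a
  total first-year rate 2.162 μm/a
copper: T>10 °C ⇒ hinge -0.080·(18.2−10) = -0.6560
  sulphur-dioxide contribution → 0.7739 μm/a
  chloride contribution → 1.189 μm/a
  total first-year rate 1.962 μm/a
Ordering by μm/a: zinc (2.16) > copper (1.96)

["zinc", "copper"]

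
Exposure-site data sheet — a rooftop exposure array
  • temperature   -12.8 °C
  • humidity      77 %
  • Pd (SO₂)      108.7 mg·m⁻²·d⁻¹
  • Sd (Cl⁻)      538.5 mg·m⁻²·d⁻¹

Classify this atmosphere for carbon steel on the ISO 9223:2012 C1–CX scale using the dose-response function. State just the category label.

carbon steel: f(T) = +0.150·(T−10) [T≤10 °C] = -3.4200
  SO₂ term: 1.77·108.7^0.52·exp(0.02·77-3.4200) = 3.093
  Sd branch = 0.102·Sd^0.62·e^(0.033·RH+0.04·T) = 38.29 μm/a
  sum: 3.093 + 38.29 → r_corr = 41.39 μm/a
ISO 9223 Table 2 (carbon steel): 25 < 41.4 ≤ 50 μm/a ⇒ C3

C3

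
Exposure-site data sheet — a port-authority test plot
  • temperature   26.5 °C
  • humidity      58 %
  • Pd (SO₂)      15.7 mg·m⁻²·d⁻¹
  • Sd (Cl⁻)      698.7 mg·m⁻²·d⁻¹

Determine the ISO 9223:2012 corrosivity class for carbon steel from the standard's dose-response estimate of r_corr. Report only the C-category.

carbon steel: f(T) = -0.054·(T−10) [T>10 °C] = -0.8910
  sulphur-dioxide contribution → 9.698 μm/a
  chloride contribution → 115.8 μm/a
  total first-year rate 125.5 μm/a
Category bounds: 80…200 μm/a bracket r_corr ⇒ C5

C5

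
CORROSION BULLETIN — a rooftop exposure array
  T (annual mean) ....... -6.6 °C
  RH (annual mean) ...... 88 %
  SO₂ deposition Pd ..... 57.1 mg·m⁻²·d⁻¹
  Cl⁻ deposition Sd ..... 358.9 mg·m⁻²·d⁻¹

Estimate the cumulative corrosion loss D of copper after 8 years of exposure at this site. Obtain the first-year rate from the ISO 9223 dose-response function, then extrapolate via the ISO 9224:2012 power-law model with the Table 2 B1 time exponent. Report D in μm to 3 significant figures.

D(8) = 4.80 μm

copper: T≤10 °C ⇒ hinge +0.126·(-6.6−10) = -2.0916
  SO₂ term: 0.0053·57.1^0.26·exp(0.059·88-2.0916) = 0.3369
  Cl⁻ term: 0.01025·358.9^0.27·exp(0.036·88+0.049·-6.6) = 0.8629
  sum: 0.3369 + 0.8629 → r_corr = 1.2 μm/a
Power-law: D(8) = r_corr · 8^0.667
  D(8) = 1.2 × 8^0.667 = 1.2 × 4.003 = 4.802 μm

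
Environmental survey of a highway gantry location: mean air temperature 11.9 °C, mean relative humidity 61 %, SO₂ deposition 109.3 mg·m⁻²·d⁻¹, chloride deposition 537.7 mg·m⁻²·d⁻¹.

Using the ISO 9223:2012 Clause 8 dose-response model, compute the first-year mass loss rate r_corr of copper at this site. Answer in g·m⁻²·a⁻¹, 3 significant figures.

r_corr = 13.1 g·m⁻²·a⁻¹

copper: f(T) = -0.080·(T−10) [T>10 °C] = -0.1520
  Pd branch = 0.0053·Pd^0.26·e^(0.059·RH+f) = 0.5641 μm/a
  Cl⁻ term: 0.01025·537.7^0.27·exp(0.036·61+0.049·11.9) = 0.9014
  r_corr = 0.5641 + 0.9014 = 1.465 μm/a
Convert to mass loss: 1.465 μm/a × 8.96 g/cm³ = 13.13 g·m⁻²·a⁻¹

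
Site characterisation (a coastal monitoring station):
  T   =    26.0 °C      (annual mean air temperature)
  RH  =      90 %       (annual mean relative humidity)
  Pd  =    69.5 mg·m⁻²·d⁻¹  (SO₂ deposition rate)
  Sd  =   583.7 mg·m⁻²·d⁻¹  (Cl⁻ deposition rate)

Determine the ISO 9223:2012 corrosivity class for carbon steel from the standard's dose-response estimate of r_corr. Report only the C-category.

CX

carbon steel: f(T) = -0.054·(T−10) [T>10 °C] = -0.8640
  Pd branch = 1.77·Pd^0.52·e^(0.02·RH+f) = 40.95 μm/a
  Cl⁻ term: 0.102·583.7^0.62·exp(0.033·90+0.04·26.0) = 291.8
  sum: 40.95 + 291.8 → r_corr = 332.8 μm/a
Category bounds: 200…700 μm/a bracket r_corr ⇒ CX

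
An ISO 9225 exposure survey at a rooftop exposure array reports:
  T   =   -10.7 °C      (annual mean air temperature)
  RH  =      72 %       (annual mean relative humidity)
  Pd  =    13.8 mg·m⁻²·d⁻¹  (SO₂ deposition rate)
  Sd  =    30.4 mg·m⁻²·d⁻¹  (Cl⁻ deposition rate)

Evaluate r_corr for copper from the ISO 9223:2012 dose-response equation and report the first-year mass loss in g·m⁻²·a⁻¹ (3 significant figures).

r_corr = 2.31 g·m⁻²·a⁻¹

copper: T≤10 °C ⇒ hinge +0.126·(-10.7−10) = -2.6082
  SO₂ term: 0.0053·13.8^0.26·exp(0.059·72-2.6082) = 0.05405
  Cl⁻ term: 0.01025·30.4^0.27·exp(0.036·72+0.049·-10.7) = 0.2037
  r_corr = 0.05405 + 0.2037 = 0.2578 μm/a
Convert to mass loss: 0.2578 μm/a × 8.96 g/cm³ = 2.31 g·m⁻²·a⁻¹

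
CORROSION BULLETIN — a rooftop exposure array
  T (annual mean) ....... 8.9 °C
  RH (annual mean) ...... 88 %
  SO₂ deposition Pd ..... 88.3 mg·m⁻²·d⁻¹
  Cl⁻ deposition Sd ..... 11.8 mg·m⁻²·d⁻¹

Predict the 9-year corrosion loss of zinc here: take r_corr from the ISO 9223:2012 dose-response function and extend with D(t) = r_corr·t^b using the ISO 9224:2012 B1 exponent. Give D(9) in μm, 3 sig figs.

zinc: temperature factor f = +0.038·(-1.1) = -0.0418
  SO₂ term: 0.0129·88.3^0.44·exp(0.046·88-0.0418) = 5.09
  Sd branch = 0.0175·Sd^0.57·e^(0.008·RH+0.085·T) = 0.3078 μm/a
  sum: 5.09 + 0.3078 → r_corr = 5.397 μm/a
ISO 9224: D(t) = r_corr · t^b with b = 0.813 (zinc, B1)
  D(9) = 5.397 × 9^0.813 = 5.397 × 5.968 = 32.21 μm

D(9) = 32.2 μm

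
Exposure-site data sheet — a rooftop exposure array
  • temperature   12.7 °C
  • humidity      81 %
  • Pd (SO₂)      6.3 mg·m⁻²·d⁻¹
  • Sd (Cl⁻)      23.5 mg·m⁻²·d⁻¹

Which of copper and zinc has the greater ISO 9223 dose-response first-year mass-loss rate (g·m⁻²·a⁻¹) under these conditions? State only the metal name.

copper: f(T) = -0.080·(T−10) [T>10 °C] = -0.2160
  Pd branch = 0.0053·Pd^0.26·e^(0.059·RH+f) = 0.82 μm/a
  Cl⁻ term: 0.01025·23.5^0.27·exp(0.036·81+0.049·12.7) = 0.8271
  sum: 0.82 + 0.8271 → r_corr = 1.647 μm/a
  mass loss = 1.647 μm/a × 8.96 g/cm³ = 14.76 g·m⁻²·a⁻¹
zinc: temperature factor f = -0.071·(2.7) = -0.1917
  SO₂ term: 0.0129·6.3^0.44·exp(0.046·81-0.1917) = 0.9936
  Cl⁻ term: 0.0175·23.5^0.57·exp(0.008·81+0.085·12.7) = 0.5954
  sum: 0.9936 + 0.5954 → r_corr = 1.589 μm/a
  mass loss = 1.589 μm/a × 7.14 g/cm³ = 11.35 g·m⁻²·a⁻¹
Ordering by g·m⁻²·a⁻¹: copper (14.8) > zinc (11.3)

copper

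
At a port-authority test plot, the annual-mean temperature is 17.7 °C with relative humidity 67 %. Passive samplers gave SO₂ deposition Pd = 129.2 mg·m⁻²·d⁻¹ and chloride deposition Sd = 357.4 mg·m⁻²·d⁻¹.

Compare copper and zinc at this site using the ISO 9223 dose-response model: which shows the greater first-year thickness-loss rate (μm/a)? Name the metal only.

copper: temperature factor f = -0.080·(7.7) = -0.6160
  SO₂ term: 0.0053·129.2^0.26·exp(0.059·67-0.6160) = 0.5278
  Sd branch = 0.01025·Sd^0.27·e^(0.036·RH+0.049·T) = 1.331 μm/a
  sum: 0.5278 + 1.331 → r_corr = 1.859 μm/a
zinc: temperature factor f = -0.071·(7.7) = -0.5467
  SO₂ term: 0.0129·129.2^0.44·exp(0.046·67-0.5467) = 1.382
  Cl⁻ term: 0.0175·357.4^0.57·exp(0.008·67+0.085·17.7) = 3.842
  sum: 1.382 + 3.842 → r_corr = 5.224 μm/a
Ordering by μm/a: zinc (5.22) > copper (1.86)

zinc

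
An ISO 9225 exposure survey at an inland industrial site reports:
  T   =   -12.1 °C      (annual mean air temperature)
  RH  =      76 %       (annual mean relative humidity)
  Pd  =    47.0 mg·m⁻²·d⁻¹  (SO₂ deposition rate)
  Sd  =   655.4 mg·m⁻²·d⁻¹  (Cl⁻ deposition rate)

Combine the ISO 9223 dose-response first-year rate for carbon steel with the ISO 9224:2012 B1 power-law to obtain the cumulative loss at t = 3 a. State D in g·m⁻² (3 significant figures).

D(3) = 630 g·m⁻²

carbon steel: temperature factor f = +0.150·(-22.1) = -3.3150
  SO₂ term: 1.77·47.0^0.52·exp(0.02·76-3.3150) = 2.177
  Cl⁻ term: 0.102·655.4^0.62·exp(0.033·76+0.04·-12.1) = 43.04
  sum: 2.177 + 43.04 → r_corr = 45.21 μm/a
Power-law: D(3) = r_corr · 3^0.523
  D(3) = 45.21 × 3^0.523 = 45.21 × 1.776 = 80.32 μm
  Mass loss = 80.32 μm × 7.85 g/cm³ = 630.5 g·m⁻²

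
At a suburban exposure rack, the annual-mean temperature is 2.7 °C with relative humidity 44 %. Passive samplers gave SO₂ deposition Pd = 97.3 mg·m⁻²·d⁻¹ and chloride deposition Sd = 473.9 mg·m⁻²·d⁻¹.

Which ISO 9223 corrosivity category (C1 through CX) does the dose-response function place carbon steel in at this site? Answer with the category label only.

carbon steel: temperature factor f = +0.150·(-7.3) = -1.0950
  SO₂ term: 1.77·97.3^0.52·exp(0.02·44-1.0950) = 15.43
  Cl⁻ term: 0.102·473.9^0.62·exp(0.033·44+0.04·2.7) = 22.13
  sum: 15.43 + 22.13 → r_corr = 37.56 μm/a
Category bounds: 25…50 μm/a bracket r_corr ⇒ C3

C3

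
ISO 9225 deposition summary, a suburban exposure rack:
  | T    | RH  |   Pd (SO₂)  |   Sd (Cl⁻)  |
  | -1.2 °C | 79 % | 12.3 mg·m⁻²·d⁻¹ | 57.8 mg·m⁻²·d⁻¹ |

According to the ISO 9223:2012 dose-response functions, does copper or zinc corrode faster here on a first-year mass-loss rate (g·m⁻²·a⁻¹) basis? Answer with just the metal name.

zinc

copper: temperature factor f = +0.126·(-11.2) = -1.4112
  Pd branch = 0.0053·Pd^0.26·e^(0.059·RH+f) = 0.2624 μm/a
  Sd branch = 0.01025·Sd^0.27·e^(0.036·RH+0.049·T) = 0.4966 μm/a
  sum: 0.2624 + 0.4966 → r_corr = 0.7591 μm/a
  mass loss = 0.7591 μm/a × 8.96 g/cm³ = 6.801 g·m⁻²·a⁻¹
zinc: T≤10 °C ⇒ hinge +0.038·(-1.2−10) = -0.4256
  SO₂ term: 0.0129·12.3^0.44·exp(0.046·79-0.4256) = 0.9628
  Cl⁻ term: 0.0175·57.8^0.57·exp(0.008·79+0.085·-1.2) = 0.3003
  sum: 0.9628 + 0.3003 → r_corr = 1.263 μm/a
  mass loss = 1.263 μm/a × 7.14 g/cm³ = 9.018 g·m⁻²·a⁻¹
Ordering by g·m⁻²·a⁻¹: zinc (9.02) > copper (6.8)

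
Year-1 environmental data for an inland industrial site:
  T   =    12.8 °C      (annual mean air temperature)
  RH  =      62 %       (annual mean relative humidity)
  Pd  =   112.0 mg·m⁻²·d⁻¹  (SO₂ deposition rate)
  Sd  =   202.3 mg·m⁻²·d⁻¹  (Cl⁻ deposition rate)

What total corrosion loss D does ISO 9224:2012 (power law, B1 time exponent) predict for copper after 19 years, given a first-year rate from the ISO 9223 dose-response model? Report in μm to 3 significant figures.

D(19) = 9.34 μm

copper: temperature factor f = -0.080·(2.8) = -0.2240
  Pd branch = 0.0053·Pd^0.26·e^(0.059·RH+f) = 0.5603 μm/a
  Sd branch = 0.01025·Sd^0.27·e^(0.036·RH+0.049·T) = 0.75 μm/a
  sum: 0.5603 + 0.75 → r_corr = 1.31 μm/a
ISO 9224: D(t) = r_corr · t^b with b = 0.667 (copper, B1)
  D(19) = 1.31 × 19^0.667 = 1.31 × 7.127 = 9.339 μm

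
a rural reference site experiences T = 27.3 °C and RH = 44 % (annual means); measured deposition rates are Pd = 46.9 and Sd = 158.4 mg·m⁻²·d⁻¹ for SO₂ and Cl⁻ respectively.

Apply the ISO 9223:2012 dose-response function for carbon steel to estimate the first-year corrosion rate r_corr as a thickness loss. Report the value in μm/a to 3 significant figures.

r_corr = 42.4 μm/a

carbon steel: temperature factor f = -0.054·(17.3) = -0.9342
  sulphur-dioxide contribution → 12.4 μm/a
  chloride contribution → 30.01 μm/a
  ⇒ r_corr(carbon steel) = 42.41 μm/a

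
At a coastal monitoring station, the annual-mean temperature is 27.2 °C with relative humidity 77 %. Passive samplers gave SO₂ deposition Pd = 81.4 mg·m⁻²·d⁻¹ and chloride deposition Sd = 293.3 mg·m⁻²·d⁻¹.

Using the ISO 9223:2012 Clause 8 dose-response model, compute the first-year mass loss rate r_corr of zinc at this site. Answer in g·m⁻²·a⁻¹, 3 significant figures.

zinc: temperature factor f = -0.071·(17.2) = -1.2212
  Pd branch = 0.0129·Pd^0.44·e^(0.046·RH+f) = 0.9103 μm/a
  Cl⁻ term: 0.0175·293.3^0.57·exp(0.008·77+0.085·27.2) = 8.337
  r_corr = 0.9103 + 8.337 = 9.247 μm/a
Convert to mass loss: 9.247 μm/a × 7.14 g/cm³ = 66.03 g·m⁻²·a⁻¹

r_corr = 66.0 g·m⁻²·a⁻¹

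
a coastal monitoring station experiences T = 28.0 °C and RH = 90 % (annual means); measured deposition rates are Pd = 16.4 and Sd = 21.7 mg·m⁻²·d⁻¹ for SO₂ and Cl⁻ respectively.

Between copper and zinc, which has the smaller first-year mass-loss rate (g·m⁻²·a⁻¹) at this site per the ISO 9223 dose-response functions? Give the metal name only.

zinc

copper: temperature factor f = -0.080·(18.0) = -1.4400
  Pd branch = 0.0053·Pd^0.26·e^(0.059·RH+f) = 0.5258 μm/a
  Sd branch = 0.01025·Sd^0.27·e^(0.036·RH+0.049·T) = 2.369 μm/a
  r_corr = 0.5258 + 2.369 = 2.895 μm/a
  mass loss = 2.895 μm/a × 8.96 g/cm³ = 25.94 g·m⁻²·a⁻¹
zinc: T>10 °C ⇒ hinge -0.071·(28.0−10) = -1.2780
  SO₂ term: 0.0129·16.4^0.44·exp(0.046·90-1.2780) = 0.7728
  Sd branch = 0.0175·Sd^0.57·e^(0.008·RH+0.085·T) = 2.245 μm/a
  sum: 0.7728 + 2.245 → r_corr = 3.017 μm/a
  mass loss = 3.017 μm/a × 7.14 g/cm³ = 21.54 g·m⁻²·a⁻¹
Ordering by g·m⁻²·a⁻¹: copper (25.9) > zinc (21.5)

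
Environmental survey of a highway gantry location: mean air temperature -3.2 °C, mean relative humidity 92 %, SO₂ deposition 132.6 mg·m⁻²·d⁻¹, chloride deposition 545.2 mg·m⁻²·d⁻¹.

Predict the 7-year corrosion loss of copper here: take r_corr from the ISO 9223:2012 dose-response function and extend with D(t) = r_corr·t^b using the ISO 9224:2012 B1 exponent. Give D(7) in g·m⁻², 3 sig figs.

D(7) = 70.0 g·m⁻²

copper: f(T) = +0.126·(T−10) [T≤10 °C] = -1.6632
  Pd branch = 0.0053·Pd^0.26·e^(0.059·RH+f) = 0.815 μm/a
  Cl⁻ term: 0.01025·545.2^0.27·exp(0.036·92+0.049·-3.2) = 1.318
  r_corr = 0.815 + 1.318 = 2.133 μm/a
Power-law: D(7) = r_corr · 7^0.667
  D(7) = 2.133 × 7^0.667 = 2.133 × 3.662 = 7.81 μm
  Mass loss = 7.81 μm × 8.96 g/cm³ = 69.98 g·m⁻²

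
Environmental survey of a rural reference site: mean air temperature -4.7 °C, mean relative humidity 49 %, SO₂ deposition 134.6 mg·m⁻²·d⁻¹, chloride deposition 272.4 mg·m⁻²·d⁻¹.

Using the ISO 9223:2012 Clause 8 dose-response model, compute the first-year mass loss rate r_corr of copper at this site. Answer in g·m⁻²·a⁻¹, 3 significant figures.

copper: T≤10 °C ⇒ hinge +0.126·(-4.7−10) = -1.8522
  Pd branch = 0.0053·Pd^0.26·e^(0.059·RH+f) = 0.05358 μm/a
  Cl⁻ term: 0.01025·272.4^0.27·exp(0.036·49+0.049·-4.7) = 0.2159
  sum: 0.05358 + 0.2159 → r_corr = 0.2695 μm/a
Convert to mass loss: 0.2695 μm/a × 8.96 g/cm³ = 2.415 g·m⁻²·a⁻¹

r_corr = 2.41 g·m⁻²·a⁻¹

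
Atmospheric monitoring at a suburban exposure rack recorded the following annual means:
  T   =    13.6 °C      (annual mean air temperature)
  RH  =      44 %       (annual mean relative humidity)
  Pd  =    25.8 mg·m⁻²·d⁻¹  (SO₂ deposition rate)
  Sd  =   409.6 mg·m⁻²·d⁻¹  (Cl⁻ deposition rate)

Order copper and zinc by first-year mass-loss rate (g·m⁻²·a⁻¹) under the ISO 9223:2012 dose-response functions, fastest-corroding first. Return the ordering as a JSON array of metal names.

["zinc", "copper"]

copper: temperature factor f = -0.080·(3.6) = -0.2880
  SO₂ term: 0.0053·25.8^0.26·exp(0.059·44-0.2880) = 0.1241
  Sd branch = 0.01025·Sd^0.27·e^(0.036·RH+0.049·T) = 0.4936 μm/a
  r_corr = 0.1241 + 0.4936 = 0.6177 μm/a
  mass loss = 0.6177 μm/a × 8.96 g/cm³ = 5.535 g·m⁻²·a⁻¹
zinc: T>10 °C ⇒ hinge -0.071·(13.6−10) = -0.2556
  Pd branch = 0.0129·Pd^0.44·e^(0.046·RH+f) = 0.316 μm/a
  Cl⁻ term: 0.0175·409.6^0.57·exp(0.008·44+0.085·13.6) = 2.438
  sum: 0.316 + 2.438 → r_corr = 2.754 μm/a
  mass loss = 2.754 μm/a × 7.14 g/cm³ = 19.66 g·m⁻²·a⁻¹
Ordering by g·m⁻²·a⁻¹: zinc (19.7) > copper (5.53)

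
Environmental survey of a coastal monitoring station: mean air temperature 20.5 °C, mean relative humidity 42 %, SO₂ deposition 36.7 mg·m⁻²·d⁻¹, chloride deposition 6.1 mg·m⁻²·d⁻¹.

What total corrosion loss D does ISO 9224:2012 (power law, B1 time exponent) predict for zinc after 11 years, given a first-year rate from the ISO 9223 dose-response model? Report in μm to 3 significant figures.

D(11) = 4.20 μm

zinc: temperature factor f = -0.071·(10.5) = -0.7455
  Pd branch = 0.0129·Pd^0.44·e^(0.046·RH+f) = 0.2062 μm/a
  Sd branch = 0.0175·Sd^0.57·e^(0.008·RH+0.085·T) = 0.3921 μm/a
  r_corr = 0.2062 + 0.3921 = 0.5983 μm/a
Power-law: D(11) = r_corr · 11^0.813
  D(11) = 0.5983 × 11^0.813 = 0.5983 × 7.025 = 4.203 μm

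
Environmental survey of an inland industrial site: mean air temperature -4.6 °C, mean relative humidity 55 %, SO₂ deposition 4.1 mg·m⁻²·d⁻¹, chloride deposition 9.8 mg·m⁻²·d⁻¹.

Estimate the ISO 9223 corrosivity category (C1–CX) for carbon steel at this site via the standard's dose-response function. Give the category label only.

carbon steel: f(T) = +0.150·(T−10) [T≤10 °C] = -2.1900
  Pd branch = 1.77·Pd^0.52·e^(0.02·RH+f) = 1.239 μm/a
  Cl⁻ term: 0.102·9.8^0.62·exp(0.033·55+0.04·-4.6) = 2.145
  sum: 1.239 + 2.145 → r_corr = 3.385 μm/a
ISO 9223 Table 2 (carbon steel): 1.3 < 3.38 ≤ 25 μm/a ⇒ C2

C2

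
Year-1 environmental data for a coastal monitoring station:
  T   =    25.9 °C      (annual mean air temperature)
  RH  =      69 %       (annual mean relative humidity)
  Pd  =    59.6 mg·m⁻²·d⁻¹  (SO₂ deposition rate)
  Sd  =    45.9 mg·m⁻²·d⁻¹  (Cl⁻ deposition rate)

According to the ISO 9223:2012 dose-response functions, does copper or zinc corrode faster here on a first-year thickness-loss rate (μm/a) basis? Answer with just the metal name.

copper: temperature factor f = -0.080·(15.9) = -1.2720
  SO₂ term: 0.0053·59.6^0.26·exp(0.059·69-1.2720) = 0.252
  Cl⁻ term: 0.01025·45.9^0.27·exp(0.036·69+0.049·25.9) = 1.228
  sum: 0.252 + 1.228 → r_corr = 1.48 μm/a
zinc: T>10 °C ⇒ hinge -0.071·(25.9−10) = -1.1289
  Pd branch = 0.0129·Pd^0.44·e^(0.046·RH+f) = 0.6024 μm/a
  Cl⁻ term: 0.0175·45.9^0.57·exp(0.008·69+0.085·25.9) = 2.433
  r_corr = 0.6024 + 2.433 = 3.035 μm/a
Ordering by μm/a: zinc (3.04) > copper (1.48)

zinc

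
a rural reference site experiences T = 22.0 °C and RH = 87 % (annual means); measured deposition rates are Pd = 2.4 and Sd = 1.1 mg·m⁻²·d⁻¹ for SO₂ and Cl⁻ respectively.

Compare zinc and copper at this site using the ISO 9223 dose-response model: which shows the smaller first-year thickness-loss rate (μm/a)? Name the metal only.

zinc

zinc: T>10 °C ⇒ hinge -0.071·(22.0−10) = -0.8520
  Pd branch = 0.0129·Pd^0.44·e^(0.046·RH+f) = 0.4425 μm/a
  Sd branch = 0.0175·Sd^0.57·e^(0.008·RH+0.085·T) = 0.2405 μm/a
  r_corr = 0.4425 + 0.2405 = 0.683 μm/a
copper: temperature factor f = -0.080·(12.0) = -0.9600
  Pd branch = 0.0053·Pd^0.26·e^(0.059·RH+f) = 0.432 μm/a
  Cl⁻ term: 0.01025·1.1^0.27·exp(0.036·87+0.049·22.0) = 0.7084
  r_corr = 0.432 + 0.7084 = 1.14 μm/a
Ordering by μm/a: copper (1.14) > zinc (0.683)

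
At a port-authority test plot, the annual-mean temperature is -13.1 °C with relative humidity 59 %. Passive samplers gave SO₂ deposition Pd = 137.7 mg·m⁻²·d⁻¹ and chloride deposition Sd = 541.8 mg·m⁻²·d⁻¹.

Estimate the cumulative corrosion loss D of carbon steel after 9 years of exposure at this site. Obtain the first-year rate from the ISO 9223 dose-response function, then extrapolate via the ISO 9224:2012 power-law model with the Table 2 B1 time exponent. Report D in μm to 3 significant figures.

carbon steel: temperature factor f = +0.150·(-23.1) = -3.4650
  sulphur-dioxide contribution → 2.333 μm/a
  chloride contribution → 20.97 μm/a
  ⇒ r_corr(carbon steel) = 23.3 μm/a
ISO 9224: D(t) = r_corr · t^b with b = 0.523 (carbon steel, B1)
  D(9) = 23.3 × 9^0.523 = 23.3 × 3.156 = 73.53 μm

D(9) = 73.5 μm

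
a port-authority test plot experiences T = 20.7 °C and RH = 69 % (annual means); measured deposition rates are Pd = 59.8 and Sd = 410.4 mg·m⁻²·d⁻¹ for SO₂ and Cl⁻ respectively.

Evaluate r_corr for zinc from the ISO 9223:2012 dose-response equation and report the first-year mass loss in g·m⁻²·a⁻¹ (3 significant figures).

zinc: temperature factor f = -0.071·(10.7) = -0.7597
  sulphur-dioxide contribution → 0.8727 μm/a
  chloride contribution → 5.451 μm/a
  ⇒ r_corr(zinc) = 6.323 μm/a
Convert to mass loss: 6.323 μm/a × 7.14 g/cm³ = 45.15 g·m⁻²·a⁻¹

r_corr = 45.1 g·m⁻²·a⁻¹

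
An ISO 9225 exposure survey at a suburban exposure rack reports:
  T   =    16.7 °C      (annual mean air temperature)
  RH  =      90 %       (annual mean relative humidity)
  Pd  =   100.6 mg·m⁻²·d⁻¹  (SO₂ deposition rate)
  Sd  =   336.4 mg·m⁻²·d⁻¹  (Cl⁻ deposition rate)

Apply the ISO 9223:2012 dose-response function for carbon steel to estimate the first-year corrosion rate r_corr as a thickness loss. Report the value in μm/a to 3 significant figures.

carbon steel: f(T) = -0.054·(T−10) [T>10 °C] = -0.3618
  Pd branch = 1.77·Pd^0.52·e^(0.02·RH+f) = 82.02 μm/a
  Sd branch = 0.102·Sd^0.62·e^(0.033·RH+0.04·T) = 143 μm/a
  r_corr = 82.02 + 143 = 225 μm/a

r_corr = 225 μm/a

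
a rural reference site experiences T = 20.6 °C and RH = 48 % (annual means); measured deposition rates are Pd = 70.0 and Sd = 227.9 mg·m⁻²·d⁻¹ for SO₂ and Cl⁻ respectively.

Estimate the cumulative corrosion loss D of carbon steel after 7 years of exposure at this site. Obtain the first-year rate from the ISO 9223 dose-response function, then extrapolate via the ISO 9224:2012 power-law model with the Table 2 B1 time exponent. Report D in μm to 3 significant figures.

D(7) = 157 μm

carbon steel: T>10 °C ⇒ hinge -0.054·(20.6−10) = -0.5724
  SO₂ term: 1.77·70.0^0.52·exp(0.02·48-0.5724) = 23.76
  Sd branch = 0.102·Sd^0.62·e^(0.033·RH+0.04·T) = 32.82 μm/a
  sum: 23.76 + 32.82 → r_corr = 56.58 μm/a
Power-law: D(7) = r_corr · 7^0.523
  D(7) = 56.58 × 7^0.523 = 56.58 × 2.767 = 156.5 μm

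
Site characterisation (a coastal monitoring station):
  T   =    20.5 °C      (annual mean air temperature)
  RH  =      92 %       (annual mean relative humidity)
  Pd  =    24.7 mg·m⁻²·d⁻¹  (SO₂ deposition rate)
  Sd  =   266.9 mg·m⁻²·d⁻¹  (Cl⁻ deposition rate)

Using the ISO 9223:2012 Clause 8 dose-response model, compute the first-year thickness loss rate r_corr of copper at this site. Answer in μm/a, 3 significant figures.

copper: temperature factor f = -0.080·(10.5) = -0.8400
  Pd branch = 0.0053·Pd^0.26·e^(0.059·RH+f) = 1.199 μm/a
  Cl⁻ term: 0.01025·266.9^0.27·exp(0.036·92+0.049·20.5) = 3.471
  sum: 1.199 + 3.471 → r_corr = 4.67 μm/a

r_corr = 4.67 μm/a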